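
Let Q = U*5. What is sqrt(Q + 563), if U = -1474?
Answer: I*sqrt(6807) ≈ 82.505*I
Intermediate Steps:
Q = -7370 (Q = -1474*5 = -7370)
sqrt(Q + 563) = sqrt(-7370 + 563) = sqrt(-6807) = I*sqrt(6807)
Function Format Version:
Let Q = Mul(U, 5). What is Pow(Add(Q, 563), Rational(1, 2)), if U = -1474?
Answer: Mul(I, Pow(6807, Rational(1, 2))) ≈ Mul(82.505, I)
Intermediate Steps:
Q = -7370 (Q = Mul(-1474, 5) = -7370)
Pow(Add(Q, 563), Rational(1, 2)) = Pow(Add(-7370, 563), Rational(1, 2)) = Pow(-6807, Rational(1, 2)) = Mul(I, Pow(6807, Rational(1, 2)))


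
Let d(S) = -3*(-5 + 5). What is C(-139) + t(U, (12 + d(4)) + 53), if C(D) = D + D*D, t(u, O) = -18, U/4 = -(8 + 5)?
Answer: 19164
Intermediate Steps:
d(S) = 0 (d(S) = -3*0 = 0)
U = -52 (U = 4*(-(8 + 5)) = 4*(-1*13) = 4*(-13) = -52)
C(D) = D + D²
C(-139) + t(U, (12 + d(4)) + 53) = -139*(1 - 139) - 18 = -139*(-138) - 18 = 19182 - 18 = 19164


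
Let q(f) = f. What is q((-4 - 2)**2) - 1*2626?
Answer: -2590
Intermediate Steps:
q((-4 - 2)**2) - 1*2626 = (-4 - 2)**2 - 1*2626 = (-6)**2 - 2626 = 36 - 2626 = -2590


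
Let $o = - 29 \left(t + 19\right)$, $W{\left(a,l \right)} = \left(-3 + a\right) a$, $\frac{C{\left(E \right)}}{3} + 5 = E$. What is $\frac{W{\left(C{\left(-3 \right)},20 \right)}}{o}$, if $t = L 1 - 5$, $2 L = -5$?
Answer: $- \frac{1296}{667} \approx -1.943$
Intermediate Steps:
$L = - \frac{5}{2}$ ($L = \frac{1}{2} \left(-5\right) = - \frac{5}{2} \approx -2.5$)
$C{\left(E \right)} = -15 + 3 E$
$t = - \frac{15}{2}$ ($t = \left(- \frac{5}{2}\right) 1 - 5 = - \frac{5}{2} - 5 = - \frac{15}{2} \approx -7.5$)
$W{\left(a,l \right)} = a \left(-3 + a\right)$
$o = - \frac{667}{2}$ ($o = - 29 \left(- \frac{15}{2} + 19\right) = \left(-29\right) \frac{23}{2} = - \frac{667}{2} \approx -333.5$)
$\frac{W{\left(C{\left(-3 \right)},20 \right)}}{o} = \frac{\left(-15 + 3 \left(-3\right)\right) \left(-3 + \left(-15 + 3 \left(-3\right)\right)\right)}{- \frac{667}{2}} = \left(-15 - 9\right) \left(-3 - 24\right) \left(- \frac{2}{667}\right) = - 24 \left(-3 - 24\right) \left(- \frac{2}{667}\right) = \left(-24\right) \left(-27\right) \left(- \frac{2}{667}\right) = 648 \left(- \frac{2}{667}\right) = - \frac{1296}{667}$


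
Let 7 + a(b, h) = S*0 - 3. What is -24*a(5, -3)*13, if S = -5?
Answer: 3120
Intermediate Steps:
a(b, h) = -10 (a(b, h) = -7 + (-5*0 - 3) = -7 + (0 - 3) = -7 - 3 = -10)
-24*a(5, -3)*13 = -24*(-10)*13 = 240*13 = 3120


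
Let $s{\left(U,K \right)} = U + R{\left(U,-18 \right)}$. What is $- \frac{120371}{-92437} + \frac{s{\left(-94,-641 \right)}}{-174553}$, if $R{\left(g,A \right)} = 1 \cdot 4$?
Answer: $\frac{21019438493}{16135155661} \approx 1.3027$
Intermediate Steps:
$R{\left(g,A \right)} = 4$
$s{\left(U,K \right)} = 4 + U$ ($s{\left(U,K \right)} = U + 4 = 4 + U$)
$- \frac{120371}{-92437} + \frac{s{\left(-94,-641 \right)}}{-174553} = - \frac{120371}{-92437} + \frac{4 - 94}{-174553} = \left(-120371\right) \left(- \frac{1}{92437}\right) - - \frac{90}{174553} = \frac{120371}{92437} + \frac{90}{174553} = \frac{21019438493}{16135155661}$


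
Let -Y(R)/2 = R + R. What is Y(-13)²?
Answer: 2704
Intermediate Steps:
Y(R) = -4*R (Y(R) = -2*(R + R) = -4*R)
Y(-13)² = (-4*(-13))² = 52² = 2704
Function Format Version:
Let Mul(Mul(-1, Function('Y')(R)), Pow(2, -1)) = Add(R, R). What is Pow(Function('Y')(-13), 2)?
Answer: 2704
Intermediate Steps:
Function('Y')(R) = Mul(-4, R) (Function('Y')(R) = Mul(-2, Add(R, R)) = Mul(-2, Mul(2, R)) = Mul(-4, R))
Pow(Function('Y')(-13), 2) = Pow(Mul(-4, -13), 2) = Pow(52, 2) = 2704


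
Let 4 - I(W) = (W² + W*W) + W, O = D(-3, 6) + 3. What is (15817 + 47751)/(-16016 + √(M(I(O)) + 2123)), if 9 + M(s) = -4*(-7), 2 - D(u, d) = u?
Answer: -72721792/18322151 - 95352*√238/128255057 ≈ -3.9805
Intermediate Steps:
D(u, d) = 2 - u
O = 8 (O = (2 - 1*(-3)) + 3 = (2 + 3) + 3 = 5 + 3 = 8)
I(W) = 4 - W - 2*W² (I(W) = 4 - ((W² + W*W) + W) = 4 - ((W² + W²) + W) = 4 - (2*W² + W) = 4 - (W + 2*W²) = 4 + (-W - 2*W²) = 4 - W - 2*W²)
M(s) = 19 (M(s) = -9 - 4*(-7) = -9 + 28 = 19)
(15817 + 47751)/(-16016 + √(M(I(O)) + 2123)) = (15817 + 47751)/(-16016 + √(19 + 2123)) = 63568/(-16016 + √2142) = 63568/(-16016 + 3*√238)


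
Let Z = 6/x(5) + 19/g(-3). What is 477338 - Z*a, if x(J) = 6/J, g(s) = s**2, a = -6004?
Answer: 4680298/9 ≈ 5.2003e+5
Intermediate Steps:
Z = 64/9 (Z = 6/((6/5)) + 19/((-3)**2) = 6/((6*(1/5))) + 19/9 = 6/(6/5) + 19*(1/9) = 6*(5/6) + 19/9 = 5 + 19/9 = 64/9 ≈ 7.1111)
477338 - Z*a = 477338 - 64*(-6004)/9 = 477338 - 1*(-384256/9) = 477338 + 384256/9 = 4680298/9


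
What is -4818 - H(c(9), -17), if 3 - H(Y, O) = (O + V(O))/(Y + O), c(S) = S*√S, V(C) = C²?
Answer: -23969/5 ≈ -4793.8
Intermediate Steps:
c(S) = S^(3/2)
H(Y, O) = 3 - (O + O²)/(O + Y) (H(Y, O) = 3 - (O + O²)/(Y + O) = 3 - (O + O²)/(O + Y))
-4818 - H(c(9), -17) = -4818 - (-1*(-17)² + 2*(-17) + 3*9^(3/2))/(-17 + 9^(3/2)) = -4818 - (-1*289 - 34 + 3*27)/(-17 + 27) = -4818 - (-289 - 34 + 81)/10 = -4818 - (-242)/10 = -4818 - 1*(-121/5) = -4818 + 121/5 = -23969/5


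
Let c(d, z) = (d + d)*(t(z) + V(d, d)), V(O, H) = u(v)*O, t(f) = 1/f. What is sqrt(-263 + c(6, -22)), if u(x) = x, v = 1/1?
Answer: 7*I*sqrt(473)/11 ≈ 13.84*I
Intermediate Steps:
v = 1
V(O, H) = O (V(O, H) = 1*O = O)
c(d, z) = 2*d*(d + 1/z) (c(d, z) = (d + d)*(1/z + d) = (2*d)*(d + 1/z) = 2*d*(d + 1/z))
sqrt(-263 + c(6, -22)) = sqrt(-263 + 2*6*(1 + 6*(-22))/(-22)) = sqrt(-263 + 2*6*(-1/22)*(1 - 132)) = sqrt(-263 + 2*6*(-1/22)*(-131)) = sqrt(-263 + 786/11) = sqrt(-2107/11) = 7*I*sqrt(473)/11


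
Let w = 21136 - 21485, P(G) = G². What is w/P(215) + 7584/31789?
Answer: 339476039/1469446525 ≈ 0.23102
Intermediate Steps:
w = -349
w/P(215) + 7584/31789 = -349/(215²) + 7584/31789 = -349/46225 + 7584*(1/31789) = -349*1/46225 + 7584/31789 = -349/46225 + 7584/31789 = 339476039/1469446525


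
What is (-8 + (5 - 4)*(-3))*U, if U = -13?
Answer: 143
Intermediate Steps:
(-8 + (5 - 4)*(-3))*U = (-8 + (5 - 4)*(-3))*(-13) = (-8 + 1*(-3))*(-13) = (-8 - 3)*(-13) = -11*(-13) = 143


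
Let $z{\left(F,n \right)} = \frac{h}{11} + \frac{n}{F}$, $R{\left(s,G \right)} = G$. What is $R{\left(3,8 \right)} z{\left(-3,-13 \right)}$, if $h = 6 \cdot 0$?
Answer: $\frac{104}{3} \approx 34.667$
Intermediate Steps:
$h = 0$
$z{\left(F,n \right)} = \frac{n}{F}$ ($z{\left(F,n \right)} = \frac{0}{11} + \frac{n}{F} = 0 \cdot \frac{1}{11} + \frac{n}{F} = 0 + \frac{n}{F} = \frac{n}{F}$)
$R{\left(3,8 \right)} z{\left(-3,-13 \right)} = 8 \left(- \frac{13}{-3}\right) = 8 \left(\left(-13\right) \left(- \frac{1}{3}\right)\right) = 8 \cdot \frac{13}{3} = \frac{104}{3}$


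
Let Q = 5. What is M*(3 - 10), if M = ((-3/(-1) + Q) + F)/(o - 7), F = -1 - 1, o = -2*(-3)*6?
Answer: -42/29 ≈ -1.4483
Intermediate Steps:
o = 36 (o = 6*6 = 36)
F = -2
M = 6/29 (M = ((-3/(-1) + 5) - 2)/(36 - 7) = ((-3*(-1) + 5) - 2)/29 = ((3 + 5) - 2)*(1/29) = (8 - 2)*(1/29) = 6*(1/29) = 6/29 ≈ 0.20690)
M*(3 - 10) = 6*(3 - 10)/29 = (6/29)*(-7) = -42/29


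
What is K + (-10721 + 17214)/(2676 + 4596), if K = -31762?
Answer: -230966771/7272 ≈ -31761.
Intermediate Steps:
K + (-10721 + 17214)/(2676 + 4596) = -31762 + (-10721 + 17214)/(2676 + 4596) = -31762 + 6493/7272 = -230966771/7272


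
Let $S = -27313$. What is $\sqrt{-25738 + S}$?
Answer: $i \sqrt{53051} \approx 230.33 i$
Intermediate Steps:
$\sqrt{-25738 + S} = \sqrt{-25738 - 27313} = \sqrt{-53051} = i \sqrt{53051}$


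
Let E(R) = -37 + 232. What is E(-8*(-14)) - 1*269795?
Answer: -269600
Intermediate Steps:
E(R) = 195
E(-8*(-14)) - 1*269795 = 195 - 1*269795 = 195 - 269795 = -269600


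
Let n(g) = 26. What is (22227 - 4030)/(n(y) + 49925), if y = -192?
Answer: 18197/49951 ≈ 0.36430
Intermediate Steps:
(22227 - 4030)/(n(y) + 49925) = (22227 - 4030)/(26 + 49925) = 18197/49951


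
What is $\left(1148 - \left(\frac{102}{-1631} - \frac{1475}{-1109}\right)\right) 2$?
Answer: $\frac{4148371370}{1808779} \approx 2293.5$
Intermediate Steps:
$\left(1148 - \left(\frac{102}{-1631} - \frac{1475}{-1109}\right)\right) 2 = \left(1148 - \left(102 \left(- \frac{1}{1631}\right) - - \frac{1475}{1109}\right)\right) 2 = \left(1148 - \left(- \frac{102}{1631} + \frac{1475}{1109}\right)\right) 2 = \left(1148 - \frac{2292607}{1808779}\right) 2 = \frac{2074185685}{1808779} \cdot 2 = \frac{4148371370}{1808779}$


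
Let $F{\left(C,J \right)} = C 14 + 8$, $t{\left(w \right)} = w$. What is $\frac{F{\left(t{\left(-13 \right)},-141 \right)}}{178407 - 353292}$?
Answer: $\frac{58}{58295} \approx 0.00099494$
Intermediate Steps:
$F{\left(C,J \right)} = 8 + 14 C$ ($F{\left(C,J \right)} = 14 C + 8 = 8 + 14 C$)
$\frac{F{\left(t{\left(-13 \right)},-141 \right)}}{178407 - 353292} = \frac{8 + 14 \left(-13\right)}{178407 - 353292} = \frac{8 - 182}{178407 - 353292} = - \frac{174}{-174885} = \left(-174\right) \left(- \frac{1}{174885}\right) = \frac{58}{58295}$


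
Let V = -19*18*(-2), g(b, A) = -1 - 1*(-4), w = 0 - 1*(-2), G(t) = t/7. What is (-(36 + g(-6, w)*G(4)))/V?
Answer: -22/399 ≈ -0.055138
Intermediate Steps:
G(t) = t/7 (G(t) = t*(⅐) = t/7)
w = 2 (w = 0 + 2 = 2)
g(b, A) = 3 (g(b, A) = -1 + 4 = 3)
V = 684 (V = -342*(-2) = 684)
(-(36 + g(-6, w)*G(4)))/V = -(36 + 3*((⅐)*4))/684 = -(36 + 3*(4/7))*(1/684) = -(36 + 12/7)*(1/684) = -1*264/7*(1/684) = -264/7*1/684 = -22/399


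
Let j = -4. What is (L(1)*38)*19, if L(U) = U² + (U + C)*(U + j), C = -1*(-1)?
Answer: -3610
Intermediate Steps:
C = 1
L(U) = U² + (1 + U)*(-4 + U) (L(U) = U² + (U + 1)*(U - 4) = U² + (1 + U)*(-4 + U))
(L(1)*38)*19 = ((-4 - 3*1 + 2*1²)*38)*19 = ((-4 - 3 + 2*1)*38)*19 = ((-4 - 3 + 2)*38)*19 = -5*38*19 = -190*19 = -3610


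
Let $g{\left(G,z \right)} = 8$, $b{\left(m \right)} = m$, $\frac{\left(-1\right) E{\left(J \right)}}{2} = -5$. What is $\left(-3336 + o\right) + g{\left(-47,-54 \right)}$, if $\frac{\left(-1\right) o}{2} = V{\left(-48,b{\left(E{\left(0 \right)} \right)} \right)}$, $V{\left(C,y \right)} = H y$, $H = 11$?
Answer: $-3548$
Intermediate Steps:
$E{\left(J \right)} = 10$ ($E{\left(J \right)} = \left(-2\right) \left(-5\right) = 10$)
$V{\left(C,y \right)} = 11 y$
$o = -220$ ($o = - 2 \cdot 11 \cdot 10 = \left(-2\right) 110 = -220$)
$\left(-3336 + o\right) + g{\left(-47,-54 \right)} = \left(-3336 - 220\right) + 8 = -3556 + 8 = -3548$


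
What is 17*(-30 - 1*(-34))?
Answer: 68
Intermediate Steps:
17*(-30 - 1*(-34)) = 17*(-30 + 34) = 17*4 = 68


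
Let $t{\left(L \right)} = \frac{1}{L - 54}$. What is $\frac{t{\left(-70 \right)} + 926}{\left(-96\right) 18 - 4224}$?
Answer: $- \frac{114823}{738048} \approx -0.15558$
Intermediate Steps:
$t{\left(L \right)} = \frac{1}{-54 + L}$
$\frac{t{\left(-70 \right)} + 926}{\left(-96\right) 18 - 4224} = \frac{\frac{1}{-54 - 70} + 926}{\left(-96\right) 18 - 4224} = \frac{\frac{1}{-124} + 926}{-1728 - 4224} = \frac{- \frac{1}{124} + 926}{-5952} = \frac{114823}{124} \left(- \frac{1}{5952}\right) = - \frac{114823}{738048}$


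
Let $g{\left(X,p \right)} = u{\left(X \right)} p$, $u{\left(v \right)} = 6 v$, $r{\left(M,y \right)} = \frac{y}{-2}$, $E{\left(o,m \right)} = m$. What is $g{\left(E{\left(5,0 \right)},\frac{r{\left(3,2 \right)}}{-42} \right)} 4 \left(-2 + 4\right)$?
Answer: $0$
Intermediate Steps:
$r{\left(M,y \right)} = - \frac{y}{2}$ ($r{\left(M,y \right)} = y \left(- \frac{1}{2}\right) = - \frac{y}{2}$)
$g{\left(X,p \right)} = 6 X p$
$g{\left(E{\left(5,0 \right)},\frac{r{\left(3,2 \right)}}{-42} \right)} 4 \left(-2 + 4\right) = 6 \cdot 0 \frac{\left(- \frac{1}{2}\right) 2}{-42} \cdot 4 \left(-2 + 4\right) = 6 \cdot 0 \left(\left(-1\right) \left(- \frac{1}{42}\right)\right) 4 \cdot 2 = 6 \cdot 0 \cdot \frac{1}{42} \cdot 8 = 0 \cdot 8 = 0$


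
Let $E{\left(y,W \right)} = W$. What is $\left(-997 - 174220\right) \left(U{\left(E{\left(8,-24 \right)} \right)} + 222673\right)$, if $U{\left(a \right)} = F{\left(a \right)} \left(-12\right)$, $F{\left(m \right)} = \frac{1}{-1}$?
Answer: $-39018197645$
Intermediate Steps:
$F{\left(m \right)} = -1$
$U{\left(a \right)} = 12$ ($U{\left(a \right)} = \left(-1\right) \left(-12\right) = 12$)
$\left(-997 - 174220\right) \left(U{\left(E{\left(8,-24 \right)} \right)} + 222673\right) = \left(-997 - 174220\right) \left(12 + 222673\right) = \left(-175217\right) 222685 = -39018197645$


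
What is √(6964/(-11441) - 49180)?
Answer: 4*I*√402348038169/11441 ≈ 221.77*I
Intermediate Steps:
√(6964/(-11441) - 49180) = √(6964*(-1/11441) - 49180) = √(-6964/11441 - 49180) = √(-562675344/11441) = 4*I*√402348038169/11441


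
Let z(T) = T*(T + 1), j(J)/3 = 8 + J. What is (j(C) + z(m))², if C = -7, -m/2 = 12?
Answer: 308025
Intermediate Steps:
m = -24 (m = -2*12 = -24)
j(J) = 24 + 3*J (j(J) = 3*(8 + J) = 24 + 3*J)
z(T) = T*(1 + T)
(j(C) + z(m))² = ((24 + 3*(-7)) - 24*(1 - 24))² = ((24 - 21) - 24*(-23))² = (3 + 552)² = 555² = 308025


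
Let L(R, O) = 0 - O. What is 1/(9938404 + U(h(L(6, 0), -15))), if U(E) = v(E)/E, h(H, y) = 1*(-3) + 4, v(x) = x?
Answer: 1/9938405 ≈ 1.0062e-7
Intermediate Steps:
L(R, O) = -O
h(H, y) = 1 (h(H, y) = -3 + 4 = 1)
U(E) = 1 (U(E) = E/E = 1)
1/(9938404 + U(h(L(6, 0), -15))) = 1/(9938404 + 1) = 1/9938405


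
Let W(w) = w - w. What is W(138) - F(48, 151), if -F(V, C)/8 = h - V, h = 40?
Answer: -64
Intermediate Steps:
W(w) = 0
F(V, C) = -320 + 8*V (F(V, C) = -8*(40 - V) = -320 + 8*V)
W(138) - F(48, 151) = 0 - (-320 + 8*48) = 0 - (-320 + 384) = 0 - 1*64 = 0 - 64 = -64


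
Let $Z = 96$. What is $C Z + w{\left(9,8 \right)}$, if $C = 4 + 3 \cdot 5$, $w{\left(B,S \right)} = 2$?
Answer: $1826$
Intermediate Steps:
$C = 19$ ($C = 4 + 15 = 19$)
$C Z + w{\left(9,8 \right)} = 19 \cdot 96 + 2 = 1824 + 2 = 1826$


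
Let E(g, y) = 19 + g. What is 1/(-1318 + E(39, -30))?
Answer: -1/1260 ≈ -0.00079365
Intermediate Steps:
1/(-1318 + E(39, -30)) = 1/(-1318 + (19 + 39)) = 1/(-1318 + 58) = 1/(-1260) = -1/1260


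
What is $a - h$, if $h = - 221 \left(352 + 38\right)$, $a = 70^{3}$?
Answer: $429190$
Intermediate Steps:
$a = 343000$
$h = -86190$ ($h = \left(-221\right) 390 = -86190$)
$a - h = 343000 - -86190 = 343000 + 86190 = 429190$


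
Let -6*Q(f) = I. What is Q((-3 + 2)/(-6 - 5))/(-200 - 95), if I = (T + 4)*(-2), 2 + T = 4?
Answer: -2/295 ≈ -0.0067797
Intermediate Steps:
T = 2 (T = -2 + 4 = 2)
I = -12 (I = (2 + 4)*(-2) = 6*(-2) = -12)
Q(f) = 2 (Q(f) = -1/6*(-12) = 2)
Q((-3 + 2)/(-6 - 5))/(-200 - 95) = 2/(-200 - 95) = 2/(-295) = -1/295*2 = -2/295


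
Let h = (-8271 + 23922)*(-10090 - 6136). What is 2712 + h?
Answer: -253950414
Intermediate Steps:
h = -253953126 (h = 15651*(-16226) = -253953126)
2712 + h = 2712 - 253953126 = -253950414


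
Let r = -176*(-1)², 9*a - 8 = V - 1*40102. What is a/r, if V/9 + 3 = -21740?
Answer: 235781/1584 ≈ 148.85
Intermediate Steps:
V = -195687 (V = -27 + 9*(-21740) = -27 - 195660 = -195687)
a = -235781/9 (a = 8/9 + (-195687 - 1*40102)/9 = 8/9 + (-195687 - 40102)/9 = 8/9 + (⅑)*(-235789) = 8/9 - 235789/9 = -235781/9 ≈ -26198.)
r = -176 (r = -176*1 = -176)
a/r = -235781/9/(-176) = -235781/9*(-1/176) = 235781/1584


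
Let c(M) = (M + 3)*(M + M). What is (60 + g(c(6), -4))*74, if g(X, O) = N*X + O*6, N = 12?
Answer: 98568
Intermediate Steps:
c(M) = 2*M*(3 + M) (c(M) = (3 + M)*(2*M) = 2*M*(3 + M))
g(X, O) = 6*O + 12*X (g(X, O) = 12*X + O*6 = 12*X + 6*O = 6*O + 12*X)
(60 + g(c(6), -4))*74 = (60 + (6*(-4) + 12*(2*6*(3 + 6))))*74 = (60 + (-24 + 12*(2*6*9)))*74 = (60 + (-24 + 12*108))*74 = (60 + (-24 + 1296))*74 = (60 + 1272)*74 = 1332*74 = 98568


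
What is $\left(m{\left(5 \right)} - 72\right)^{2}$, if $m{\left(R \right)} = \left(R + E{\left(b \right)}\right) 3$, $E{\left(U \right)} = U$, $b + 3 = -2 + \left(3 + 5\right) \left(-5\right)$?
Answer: $36864$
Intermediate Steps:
$b = -45$ ($b = -3 + \left(-2 + \left(3 + 5\right) \left(-5\right)\right) = -3 + \left(-2 + 8 \left(-5\right)\right) = -3 - 42 = -45$)
$m{\left(R \right)} = -135 + 3 R$ ($m{\left(R \right)} = \left(R - 45\right) 3 = \left(-45 + R\right) 3 = -135 + 3 R$)
$\left(m{\left(5 \right)} - 72\right)^{2} = \left(\left(-135 + 3 \cdot 5\right) - 72\right)^{2} = \left(\left(-135 + 15\right) - 72\right)^{2} = \left(-120 - 72\right)^{2} = \left(-192\right)^{2} = 36864$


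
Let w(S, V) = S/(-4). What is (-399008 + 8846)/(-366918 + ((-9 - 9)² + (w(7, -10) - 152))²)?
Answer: 2080864/1802309 ≈ 1.1546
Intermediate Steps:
w(S, V) = -S/4 (w(S, V) = S*(-¼) = -S/4)
(-399008 + 8846)/(-366918 + ((-9 - 9)² + (w(7, -10) - 152))²) = (-399008 + 8846)/(-366918 + ((-9 - 9)² + (-¼*7 - 152))²) = -390162/(-366918 + ((-18)² + (-7/4 - 152))²) = -390162/(-366918 + (324 - 615/4)²) = -390162/(-366918 + (681/4)²) = -390162/(-366918 + 463761/16) = -390162/(-5406927/16) = -390162*(-16/5406927) = 2080864/1802309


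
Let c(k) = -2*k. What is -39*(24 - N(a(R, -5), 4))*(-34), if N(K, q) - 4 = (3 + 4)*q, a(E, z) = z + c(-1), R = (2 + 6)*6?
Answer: -10608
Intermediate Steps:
R = 48 (R = 8*6 = 48)
a(E, z) = 2 + z (a(E, z) = z - 2*(-1) = z + 2 = 2 + z)
N(K, q) = 4 + 7*q (N(K, q) = 4 + (3 + 4)*q = 4 + 7*q)
-39*(24 - N(a(R, -5), 4))*(-34) = -39*(24 - (4 + 7*4))*(-34) = -39*(24 - (4 + 28))*(-34) = -39*(24 - 1*32)*(-34) = -39*(24 - 32)*(-34) = -39*(-8)*(-34) = 312*(-34) = -10608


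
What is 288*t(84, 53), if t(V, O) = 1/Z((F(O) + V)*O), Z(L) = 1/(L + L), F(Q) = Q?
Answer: 4182336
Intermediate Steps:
Z(L) = 1/(2*L)
t(V, O) = 2*O*(O + V) (t(V, O) = 1/(1/(2*(((O + V)*O)))) = 1/(1/(2*((O*(O + V))))) = 1/((1/(O*(O + V)))/2) = 1/(1/(2*O*(O + V))) = 2*O*(O + V))
288*t(84, 53) = 288*(2*53*(53 + 84)) = 288*(2*53*137) = 288*14522 = 4182336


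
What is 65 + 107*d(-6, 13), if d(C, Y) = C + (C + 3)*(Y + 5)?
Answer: -6355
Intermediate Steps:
d(C, Y) = C + (3 + C)*(5 + Y)
65 + 107*d(-6, 13) = 65 + 107*(15 + 3*13 + 6*(-6) - 6*13) = 65 + 107*(15 + 39 - 36 - 78) = 65 + 107*(-60) = 65 - 6420 = -6355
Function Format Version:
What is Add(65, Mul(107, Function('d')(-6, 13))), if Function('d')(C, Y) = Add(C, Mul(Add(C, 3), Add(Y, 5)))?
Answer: -6355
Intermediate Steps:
Function('d')(C, Y) = Add(C, Mul(Add(3, C), Add(5, Y)))
Add(65, Mul(107, Function('d')(-6, 13))) = Add(65, Mul(107, Add(15, Mul(3, 13), Mul(6, -6), Mul(-6, 13)))) = Add(65, Mul(107, Add(15, 39, -36, -78))) = Add(65, Mul(107, -60)) = Add(65, -6420) = -6355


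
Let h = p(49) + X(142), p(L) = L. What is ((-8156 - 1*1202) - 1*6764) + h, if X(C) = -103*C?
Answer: -30699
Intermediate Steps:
h = -14577 (h = 49 - 103*142 = 49 - 14626 = -14577)
((-8156 - 1*1202) - 1*6764) + h = ((-8156 - 1*1202) - 1*6764) - 14577 = ((-8156 - 1202) - 6764) - 14577 = (-9358 - 6764) - 14577 = -16122 - 14577 = -30699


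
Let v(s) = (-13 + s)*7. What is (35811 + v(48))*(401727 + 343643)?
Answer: 26875060720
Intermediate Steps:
v(s) = -91 + 7*s
(35811 + v(48))*(401727 + 343643) = (35811 + (-91 + 7*48))*(401727 + 343643) = (35811 + (-91 + 336))*745370 = (35811 + 245)*745370 = 36056*745370 = 26875060720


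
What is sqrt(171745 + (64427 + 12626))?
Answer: sqrt(248798) ≈ 498.80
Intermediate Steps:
sqrt(171745 + (64427 + 12626)) = sqrt(171745 + 77053) = sqrt(248798)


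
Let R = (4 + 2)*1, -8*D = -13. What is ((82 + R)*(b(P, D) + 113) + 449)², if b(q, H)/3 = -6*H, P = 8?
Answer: 61136761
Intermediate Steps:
D = 13/8 (D = -⅛*(-13) = 13/8 ≈ 1.6250)
b(q, H) = -18*H (b(q, H) = 3*(-6*H) = -18*H)
R = 6 (R = 6*1 = 6)
((82 + R)*(b(P, D) + 113) + 449)² = ((82 + 6)*(-18*13/8 + 113) + 449)² = (88*(-117/4 + 113) + 449)² = (88*(335/4) + 449)² = (7370 + 449)² = 7819² = 61136761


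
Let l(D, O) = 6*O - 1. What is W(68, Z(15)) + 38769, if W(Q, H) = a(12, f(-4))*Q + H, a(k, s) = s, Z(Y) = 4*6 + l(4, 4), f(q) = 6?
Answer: 39224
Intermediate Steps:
l(D, O) = -1 + 6*O
Z(Y) = 47 (Z(Y) = 4*6 + (-1 + 6*4) = 24 + (-1 + 24) = 24 + 23 = 47)
W(Q, H) = H + 6*Q (W(Q, H) = 6*Q + H = H + 6*Q)
W(68, Z(15)) + 38769 = (47 + 6*68) + 38769 = (47 + 408) + 38769 = 455 + 38769 = 39224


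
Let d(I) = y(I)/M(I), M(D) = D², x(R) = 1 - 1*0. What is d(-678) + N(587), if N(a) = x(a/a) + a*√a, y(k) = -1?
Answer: 459683/459684 + 587*√587 ≈ 14223.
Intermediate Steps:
x(R) = 1 (x(R) = 1 + 0 = 1)
d(I) = -1/I² (d(I) = -1/(I²) = -1/I²)
N(a) = 1 + a^(3/2) (N(a) = 1 + a*√a = 1 + a^(3/2))
d(-678) + N(587) = -1/(-678)² + (1 + 587^(3/2)) = -1*1/459684 + (1 + 587*√587) = -1/459684 + (1 + 587*√587) = 459683/459684 + 587*√587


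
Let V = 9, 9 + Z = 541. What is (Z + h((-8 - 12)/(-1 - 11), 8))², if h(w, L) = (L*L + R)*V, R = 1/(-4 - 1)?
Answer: 30591961/25 ≈ 1.2237e+6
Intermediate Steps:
Z = 532 (Z = -9 + 541 = 532)
R = -⅕ (R = 1/(-5) = -⅕ ≈ -0.20000)
h(w, L) = -9/5 + 9*L² (h(w, L) = (L*L - ⅕)*9 = (L² - ⅕)*9 = (-⅕ + L²)*9 = -9/5 + 9*L²)
(Z + h((-8 - 12)/(-1 - 11), 8))² = (532 + (-9/5 + 9*8²))² = (532 + (-9/5 + 9*64))² = (532 + (-9/5 + 576))² = (532 + 2871/5)² = (5531/5)² = 30591961/25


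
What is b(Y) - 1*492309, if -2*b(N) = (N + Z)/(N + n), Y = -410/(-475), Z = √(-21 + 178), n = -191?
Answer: -8892577426/18063 + 95*√157/36126 ≈ -4.9231e+5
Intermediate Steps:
Z = √157 ≈ 12.530
Y = 82/95 (Y = -410*(-1/475) = 82/95 ≈ 0.86316)
b(N) = -(N + √157)/(2*(-191 + N)) (b(N) = -(N + √157)/(2*(N - 191)) = -(N + √157)/(2*(-191 + N)))
b(Y) - 1*492309 = (-1*82/95 - √157)/(2*(-191 + 82/95)) - 1*492309 = (-82/95 - √157)/(2*(-18063/95)) - 492309 = (½)*(-95/18063)*(-82/95 - √157) - 492309 = (41/18063 + 95*√157/36126) - 492309 = -8892577426/18063 + 95*√157/36126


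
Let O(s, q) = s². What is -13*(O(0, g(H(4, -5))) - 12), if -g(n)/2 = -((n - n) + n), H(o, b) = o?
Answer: 156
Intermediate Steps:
g(n) = 2*n (g(n) = -(-2)*((n - n) + n) = -(-2)*(0 + n) = -(-2)*n = 2*n)
-13*(O(0, g(H(4, -5))) - 12) = -13*(0² - 12) = -13*(0 - 12) = -13*(-12) = 156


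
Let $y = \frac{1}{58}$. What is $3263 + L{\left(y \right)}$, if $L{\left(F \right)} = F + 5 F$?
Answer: $\frac{94630}{29} \approx 3263.1$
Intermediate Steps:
$y = \frac{1}{58} \approx 0.017241$
$L{\left(F \right)} = 6 F$
$3263 + L{\left(y \right)} = 3263 + 6 \cdot \frac{1}{58} = 3263 + \frac{3}{29} = \frac{94630}{29}$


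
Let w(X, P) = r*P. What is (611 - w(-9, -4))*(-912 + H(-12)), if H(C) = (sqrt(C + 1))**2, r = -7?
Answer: -538109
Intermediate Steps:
H(C) = 1 + C (H(C) = (sqrt(1 + C))**2 = 1 + C)
w(X, P) = -7*P
(611 - w(-9, -4))*(-912 + H(-12)) = (611 - (-7)*(-4))*(-912 + (1 - 12)) = (611 - 1*28)*(-912 - 11) = (611 - 28)*(-923) = 583*(-923) = -538109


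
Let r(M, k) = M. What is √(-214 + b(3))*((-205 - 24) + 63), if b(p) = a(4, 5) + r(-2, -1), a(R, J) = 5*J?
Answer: -166*I*√191 ≈ -2294.2*I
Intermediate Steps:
b(p) = 23 (b(p) = 5*5 - 2 = 25 - 2 = 23)
√(-214 + b(3))*((-205 - 24) + 63) = √(-214 + 23)*((-205 - 24) + 63) = √(-191)*(-229 + 63) = (I*√191)*(-166) = -166*I*√191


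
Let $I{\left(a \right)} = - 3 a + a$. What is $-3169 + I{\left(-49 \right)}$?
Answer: $-3071$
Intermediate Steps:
$I{\left(a \right)} = - 2 a$
$-3169 + I{\left(-49 \right)} = -3169 - -98 = -3169 + 98 = -3071$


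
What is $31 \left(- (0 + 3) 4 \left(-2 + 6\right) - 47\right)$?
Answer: $-2945$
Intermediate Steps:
$31 \left(- (0 + 3) 4 \left(-2 + 6\right) - 47\right) = 31 \left(\left(-1\right) 3 \cdot 4 \cdot 4 - 47\right) = 31 \left(\left(-3\right) 16 - 47\right) = 31 \left(-48 - 47\right) = 31 \left(-95\right) = -2945$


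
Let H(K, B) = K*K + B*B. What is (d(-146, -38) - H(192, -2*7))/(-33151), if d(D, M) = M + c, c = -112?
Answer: 37210/33151 ≈ 1.1224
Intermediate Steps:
H(K, B) = B² + K² (H(K, B) = K² + B² = B² + K²)
d(D, M) = -112 + M (d(D, M) = M - 112 = -112 + M)
(d(-146, -38) - H(192, -2*7))/(-33151) = ((-112 - 38) - ((-2*7)² + 192²))/(-33151) = (-150 - ((-14)² + 36864))*(-1/33151) = (-150 - (196 + 36864))*(-1/33151) = (-150 - 1*37060)*(-1/33151) = (-150 - 37060)*(-1/33151) = -37210*(-1/33151) = 37210/33151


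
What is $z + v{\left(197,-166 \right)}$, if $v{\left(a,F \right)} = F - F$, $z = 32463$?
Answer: $32463$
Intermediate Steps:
$v{\left(a,F \right)} = 0$
$z + v{\left(197,-166 \right)} = 32463 + 0 = 32463$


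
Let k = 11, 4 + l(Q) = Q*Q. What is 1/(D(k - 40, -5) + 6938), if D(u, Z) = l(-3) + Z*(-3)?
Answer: 1/6958 ≈ 0.00014372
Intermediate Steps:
l(Q) = -4 + Q**2 (l(Q) = -4 + Q*Q = -4 + Q**2)
D(u, Z) = 5 - 3*Z (D(u, Z) = (-4 + (-3)**2) + Z*(-3) = (-4 + 9) - 3*Z = 5 - 3*Z)
1/(D(k - 40, -5) + 6938) = 1/((5 - 3*(-5)) + 6938) = 1/((5 + 15) + 6938) = 1/(20 + 6938) = 1/6958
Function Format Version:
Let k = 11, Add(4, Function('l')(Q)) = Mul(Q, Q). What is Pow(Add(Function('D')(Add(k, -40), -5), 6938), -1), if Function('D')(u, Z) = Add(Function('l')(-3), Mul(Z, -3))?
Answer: Rational(1, 6958) ≈ 0.00014372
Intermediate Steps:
Function('l')(Q) = Add(-4, Pow(Q, 2)) (Function('l')(Q) = Add(-4, Mul(Q, Q)) = Add(-4, Pow(Q, 2)))
Function('D')(u, Z) = Add(5, Mul(-3, Z)) (Function('D')(u, Z) = Add(Add(-4, Pow(-3, 2)), Mul(Z, -3)) = Add(Add(-4, 9), Mul(-3, Z)) = Add(5, Mul(-3, Z)))
Pow(Add(Function('D')(Add(k, -40), -5), 6938), -1) = Pow(Add(Add(5, Mul(-3, -5)), 6938), -1) = Pow(Add(Add(5, 15), 6938), -1) = Pow(Add(20, 6938), -1) = Pow(6958, -1) = Rational(1, 6958)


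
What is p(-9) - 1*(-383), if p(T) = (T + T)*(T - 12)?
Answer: 761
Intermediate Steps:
p(T) = 2*T*(-12 + T) (p(T) = (2*T)*(-12 + T) = 2*T*(-12 + T))
p(-9) - 1*(-383) = 2*(-9)*(-12 - 9) - 1*(-383) = 2*(-9)*(-21) + 383 = 378 + 383 = 761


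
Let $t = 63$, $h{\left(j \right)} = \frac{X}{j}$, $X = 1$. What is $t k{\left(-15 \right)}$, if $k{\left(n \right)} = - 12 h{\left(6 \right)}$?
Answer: $-126$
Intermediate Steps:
$h{\left(j \right)} = \frac{1}{j}$ ($h{\left(j \right)} = 1 \frac{1}{j} = \frac{1}{j}$)
$k{\left(n \right)} = -2$ ($k{\left(n \right)} = - \frac{12}{6} = \left(-12\right) \frac{1}{6} = -2$)
$t k{\left(-15 \right)} = 63 \left(-2\right) = -126$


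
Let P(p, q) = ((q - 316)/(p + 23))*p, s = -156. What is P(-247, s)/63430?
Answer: -14573/1776040 ≈ -0.0082053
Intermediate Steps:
P(p, q) = p*(-316 + q)/(23 + p) (P(p, q) = ((-316 + q)/(23 + p))*p = p*(-316 + q)/(23 + p))
P(-247, s)/63430 = -247*(-316 - 156)/(23 - 247)/63430 = -247*(-472)/(-224)*(1/63430) = -247*(-1/224)*(-472)*(1/63430) = -14573/28*1/63430 = -14573/1776040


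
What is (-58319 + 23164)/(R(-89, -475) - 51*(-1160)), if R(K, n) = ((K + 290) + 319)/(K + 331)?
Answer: -850751/1431724 ≈ -0.59421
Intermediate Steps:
R(K, n) = (609 + K)/(331 + K) (R(K, n) = ((290 + K) + 319)/(331 + K) = (609 + K)/(331 + K))
(-58319 + 23164)/(R(-89, -475) - 51*(-1160)) = (-58319 + 23164)/((609 - 89)/(331 - 89) - 51*(-1160)) = -35155/(520/242 + 59160) = -35155/((1/242)*520 + 59160) = -35155/(260/121 + 59160) = -35155/7158620/121 = -35155*121/7158620 = -850751/1431724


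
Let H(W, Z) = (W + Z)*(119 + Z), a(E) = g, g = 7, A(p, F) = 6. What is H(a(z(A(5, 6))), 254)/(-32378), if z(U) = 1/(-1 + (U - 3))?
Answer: -97353/32378 ≈ -3.0068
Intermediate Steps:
z(U) = 1/(-4 + U) (z(U) = 1/(-1 + (-3 + U)) = 1/(-4 + U))
a(E) = 7
H(W, Z) = (119 + Z)*(W + Z)
H(a(z(A(5, 6))), 254)/(-32378) = (254² + 119*7 + 119*254 + 7*254)/(-32378) = (64516 + 833 + 30226 + 1778)*(-1/32378) = 97353*(-1/32378) = -97353/32378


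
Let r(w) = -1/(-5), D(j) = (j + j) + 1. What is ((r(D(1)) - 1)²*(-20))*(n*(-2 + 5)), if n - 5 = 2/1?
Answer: -1344/5 ≈ -268.80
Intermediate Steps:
n = 7 (n = 5 + 2/1 = 5 + 2*1 = 5 + 2 = 7)
D(j) = 1 + 2*j (D(j) = 2*j + 1 = 1 + 2*j)
r(w) = ⅕ (r(w) = -1*(-⅕) = ⅕)
((r(D(1)) - 1)²*(-20))*(n*(-2 + 5)) = ((⅕ - 1)²*(-20))*(7*(-2 + 5)) = ((-⅘)²*(-20))*(7*3) = ((16/25)*(-20))*21 = -64/5*21 = -1344/5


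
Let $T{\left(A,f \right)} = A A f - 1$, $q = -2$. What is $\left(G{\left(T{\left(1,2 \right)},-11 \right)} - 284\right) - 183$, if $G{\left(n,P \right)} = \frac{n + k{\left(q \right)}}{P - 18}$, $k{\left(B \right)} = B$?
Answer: $- \frac{13542}{29} \approx -466.97$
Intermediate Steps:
$T{\left(A,f \right)} = -1 + f A^{2}$ ($T{\left(A,f \right)} = A^{2} f - 1 = f A^{2} - 1 = -1 + f A^{2}$)
$G{\left(n,P \right)} = \frac{-2 + n}{-18 + P}$ ($G{\left(n,P \right)} = \frac{n - 2}{P - 18} = \frac{-2 + n}{-18 + P}$)
$\left(G{\left(T{\left(1,2 \right)},-11 \right)} - 284\right) - 183 = \left(\frac{-2 - \left(1 - 2 \cdot 1^{2}\right)}{-18 - 11} - 284\right) - 183 = \left(\frac{-2 + \left(-1 + 2 \cdot 1\right)}{-29} - 284\right) - 183 = \left(- \frac{-2 + \left(-1 + 2\right)}{29} - 284\right) - 183 = \left(- \frac{-2 + 1}{29} - 284\right) - 183 = \left(\left(- \frac{1}{29}\right) \left(-1\right) - 284\right) - 183 = \left(\frac{1}{29} - 284\right) - 183 = - \frac{8235}{29} - 183 = - \frac{13542}{29}$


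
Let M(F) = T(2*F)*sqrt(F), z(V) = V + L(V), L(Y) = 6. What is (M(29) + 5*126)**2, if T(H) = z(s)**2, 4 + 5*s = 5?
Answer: 274844609/625 + 242172*sqrt(29)/5 ≈ 7.0058e+5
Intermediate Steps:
s = 1/5 (s = -4/5 + (1/5)*5 = -4/5 + 1 = 1/5 ≈ 0.20000)
z(V) = 6 + V (z(V) = V + 6 = 6 + V)
T(H) = 961/25 (T(H) = (6 + 1/5)**2 = (31/5)**2 = 961/25)
M(F) = 961*sqrt(F)/25
(M(29) + 5*126)**2 = (961*sqrt(29)/25 + 5*126)**2 = (961*sqrt(29)/25 + 630)**2 = (630 + 961*sqrt(29)/25)**2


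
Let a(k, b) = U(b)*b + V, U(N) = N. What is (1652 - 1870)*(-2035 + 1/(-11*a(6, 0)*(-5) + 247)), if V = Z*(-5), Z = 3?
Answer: 128209179/289 ≈ 4.4363e+5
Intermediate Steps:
V = -15 (V = 3*(-5) = -15)
a(k, b) = -15 + b**2 (a(k, b) = b*b - 15 = b**2 - 15 = -15 + b**2)
(1652 - 1870)*(-2035 + 1/(-11*a(6, 0)*(-5) + 247)) = (1652 - 1870)*(-2035 + 1/(-11*(-15 + 0**2)*(-5) + 247)) = -218*(-2035 + 1/(-11*(-15 + 0)*(-5) + 247)) = -218*(-2035 + 1/(-11*(-15)*(-5) + 247)) = -218*(-2035 + 1/(165*(-5) + 247)) = -218*(-2035 + 1/(-825 + 247)) = -218*(-2035 + 1/(-578)) = -218*(-2035 - 1/578) = -218*(-1176231/578) = 128209179/289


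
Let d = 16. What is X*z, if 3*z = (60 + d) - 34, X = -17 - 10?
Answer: -378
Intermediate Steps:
X = -27
z = 14 (z = ((60 + 16) - 34)/3 = (76 - 34)/3 = (⅓)*42 = 14)
X*z = -27*14 = -378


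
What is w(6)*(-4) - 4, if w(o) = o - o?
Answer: -4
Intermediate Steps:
w(o) = 0
w(6)*(-4) - 4 = 0*(-4) - 4 = 0 - 4 = -4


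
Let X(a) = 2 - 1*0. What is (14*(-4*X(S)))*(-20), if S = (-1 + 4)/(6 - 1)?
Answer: 2240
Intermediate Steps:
S = ⅗ (S = 3/5 = 3*(⅕) = ⅗ ≈ 0.60000)
X(a) = 2 (X(a) = 2 + 0 = 2)
(14*(-4*X(S)))*(-20) = (14*(-4*2))*(-20) = (14*(-8))*(-20) = -112*(-20) = 2240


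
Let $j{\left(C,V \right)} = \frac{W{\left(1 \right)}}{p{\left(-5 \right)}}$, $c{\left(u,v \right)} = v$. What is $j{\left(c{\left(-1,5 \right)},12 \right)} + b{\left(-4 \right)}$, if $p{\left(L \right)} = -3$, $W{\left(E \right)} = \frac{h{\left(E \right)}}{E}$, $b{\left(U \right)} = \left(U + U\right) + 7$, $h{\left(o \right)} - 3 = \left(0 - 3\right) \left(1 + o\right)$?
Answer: $0$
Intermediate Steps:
$h{\left(o \right)} = - 3 o$ ($h{\left(o \right)} = 3 + \left(0 - 3\right) \left(1 + o\right) = 3 - 3 \left(1 + o\right) = 3 - \left(3 + 3 o\right) = - 3 o$)
$b{\left(U \right)} = 7 + 2 U$ ($b{\left(U \right)} = 2 U + 7 = 7 + 2 U$)
$W{\left(E \right)} = -3$ ($W{\left(E \right)} = \frac{\left(-3\right) E}{E} = -3$)
$j{\left(C,V \right)} = 1$ ($j{\left(C,V \right)} = - \frac{3}{-3} = \left(-3\right) \left(- \frac{1}{3}\right) = 1$)
$j{\left(c{\left(-1,5 \right)},12 \right)} + b{\left(-4 \right)} = 1 + \left(7 + 2 \left(-4\right)\right) = 1 + \left(7 - 8\right) = 1 - 1 = 0$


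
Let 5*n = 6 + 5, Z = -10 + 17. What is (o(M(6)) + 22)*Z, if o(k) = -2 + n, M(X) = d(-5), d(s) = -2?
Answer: 777/5 ≈ 155.40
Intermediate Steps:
M(X) = -2
Z = 7
n = 11/5 (n = (6 + 5)/5 = (1/5)*11 = 11/5 ≈ 2.2000)
o(k) = 1/5 (o(k) = -2 + 11/5 = 1/5)
(o(M(6)) + 22)*Z = (1/5 + 22)*7 = (111/5)*7 = 777/5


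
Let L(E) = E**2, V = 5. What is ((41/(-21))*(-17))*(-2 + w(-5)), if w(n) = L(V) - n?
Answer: 2788/3 ≈ 929.33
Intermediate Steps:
w(n) = 25 - n (w(n) = 5**2 - n = 25 - n)
((41/(-21))*(-17))*(-2 + w(-5)) = ((41/(-21))*(-17))*(-2 + (25 - 1*(-5))) = ((41*(-1/21))*(-17))*(-2 + (25 + 5)) = (-41/21*(-17))*(-2 + 30) = (697/21)*28 = 2788/3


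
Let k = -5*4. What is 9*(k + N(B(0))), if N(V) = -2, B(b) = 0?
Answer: -198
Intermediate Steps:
k = -20
9*(k + N(B(0))) = 9*(-20 - 2) = 9*(-22) = -198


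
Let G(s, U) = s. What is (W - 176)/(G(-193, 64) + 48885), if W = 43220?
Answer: 10761/12173 ≈ 0.88401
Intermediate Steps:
(W - 176)/(G(-193, 64) + 48885) = (43220 - 176)/(-193 + 48885) = 43044/48692 = 43044*(1/48692) = 10761/12173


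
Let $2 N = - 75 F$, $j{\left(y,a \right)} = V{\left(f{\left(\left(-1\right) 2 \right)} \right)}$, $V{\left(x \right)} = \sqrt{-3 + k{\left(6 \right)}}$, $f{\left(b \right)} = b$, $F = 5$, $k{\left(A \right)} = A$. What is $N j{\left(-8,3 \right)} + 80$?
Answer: $80 - \frac{375 \sqrt{3}}{2} \approx -244.76$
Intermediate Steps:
$V{\left(x \right)} = \sqrt{3}$ ($V{\left(x \right)} = \sqrt{-3 + 6} = \sqrt{3}$)
$j{\left(y,a \right)} = \sqrt{3}$
$N = - \frac{375}{2}$ ($N = \frac{\left(-75\right) 5}{2} = \frac{1}{2} \left(-375\right) = - \frac{375}{2} \approx -187.5$)
$N j{\left(-8,3 \right)} + 80 = - \frac{375 \sqrt{3}}{2} + 80 = 80 - \frac{375 \sqrt{3}}{2}$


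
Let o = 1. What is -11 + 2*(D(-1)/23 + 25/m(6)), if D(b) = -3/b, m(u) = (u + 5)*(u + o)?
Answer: -17869/1771 ≈ -10.090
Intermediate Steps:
m(u) = (1 + u)*(5 + u) (m(u) = (u + 5)*(u + 1) = (5 + u)*(1 + u) = (1 + u)*(5 + u))
-11 + 2*(D(-1)/23 + 25/m(6)) = -11 + 2*(-3/(-1)/23 + 25/(5 + 6**2 + 6*6)) = -11 + 2*(-3*(-1)*(1/23) + 25/(5 + 36 + 36)) = -11 + 2*(3*(1/23) + 25/77) = -11 + 2*(3/23 + 25*(1/77)) = -11 + 2*(3/23 + 25/77) = -11 + 2*(806/1771) = -11 + 1612/1771 = -17869/1771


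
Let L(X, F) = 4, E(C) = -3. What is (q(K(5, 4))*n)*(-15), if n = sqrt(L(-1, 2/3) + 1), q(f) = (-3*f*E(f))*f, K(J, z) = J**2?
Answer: -84375*sqrt(5) ≈ -1.8867e+5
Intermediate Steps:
q(f) = 9*f**2 (q(f) = (-3*f*(-3))*f = (-(-9)*f)*f = (9*f)*f = 9*f**2)
n = sqrt(5) (n = sqrt(4 + 1) = sqrt(5) ≈ 2.2361)
(q(K(5, 4))*n)*(-15) = ((9*(5**2)**2)*sqrt(5))*(-15) = ((9*25**2)*sqrt(5))*(-15) = ((9*625)*sqrt(5))*(-15) = (5625*sqrt(5))*(-15) = -84375*sqrt(5)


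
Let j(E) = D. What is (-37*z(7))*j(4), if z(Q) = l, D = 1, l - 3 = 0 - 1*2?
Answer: -37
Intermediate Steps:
l = 1 (l = 3 + (0 - 1*2) = 3 + (0 - 2) = 3 - 2 = 1)
z(Q) = 1
j(E) = 1
(-37*z(7))*j(4) = -37*1*1 = -37*1 = -37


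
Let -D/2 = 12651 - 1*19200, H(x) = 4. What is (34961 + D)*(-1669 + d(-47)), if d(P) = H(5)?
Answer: -80018235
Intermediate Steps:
d(P) = 4
D = 13098 (D = -2*(12651 - 1*19200) = -2*(12651 - 19200) = -2*(-6549) = 13098)
(34961 + D)*(-1669 + d(-47)) = (34961 + 13098)*(-1669 + 4) = 48059*(-1665) = -80018235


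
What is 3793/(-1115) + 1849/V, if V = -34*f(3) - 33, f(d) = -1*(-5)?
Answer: -2831614/226345 ≈ -12.510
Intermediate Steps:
f(d) = 5
V = -203 (V = -34*5 - 33 = -170 - 33 = -203)
3793/(-1115) + 1849/V = 3793/(-1115) + 1849/(-203) = 3793*(-1/1115) + 1849*(-1/203) = -3793/1115 - 1849/203 = -2831614/226345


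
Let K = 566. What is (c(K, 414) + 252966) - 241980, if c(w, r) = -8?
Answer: 10978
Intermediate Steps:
(c(K, 414) + 252966) - 241980 = (-8 + 252966) - 241980 = 252958 - 241980 = 10978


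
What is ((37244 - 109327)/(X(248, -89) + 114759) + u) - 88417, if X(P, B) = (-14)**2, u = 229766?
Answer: 16248702212/114955 ≈ 1.4135e+5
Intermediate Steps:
X(P, B) = 196
((37244 - 109327)/(X(248, -89) + 114759) + u) - 88417 = ((37244 - 109327)/(196 + 114759) + 229766) - 88417 = (-72083/114955 + 229766) - 88417 = 26412678447/114955 - 88417 = 16248702212/114955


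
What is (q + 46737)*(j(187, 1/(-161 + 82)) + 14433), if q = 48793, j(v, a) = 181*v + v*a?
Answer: 364345019490/79 ≈ 4.6120e+9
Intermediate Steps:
j(v, a) = 181*v + a*v
(q + 46737)*(j(187, 1/(-161 + 82)) + 14433) = (48793 + 46737)*(187*(181 + 1/(-161 + 82)) + 14433) = 95530*(187*(181 + 1/(-79)) + 14433) = 95530*(187*(181 - 1/79) + 14433) = 95530*(187*(14298/79) + 14433) = 95530*(2673726/79 + 14433) = 95530*(3813933/79) = 364345019490/79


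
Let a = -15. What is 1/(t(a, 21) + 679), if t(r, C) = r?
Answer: 1/664 ≈ 0.0015060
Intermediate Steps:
1/(t(a, 21) + 679) = 1/(-15 + 679) = 1/664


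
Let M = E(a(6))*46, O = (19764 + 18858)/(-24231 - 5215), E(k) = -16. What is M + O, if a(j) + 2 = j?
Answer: -10855439/14723 ≈ -737.31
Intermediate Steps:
a(j) = -2 + j
O = -19311/14723 (O = 38622/(-29446) = 38622*(-1/29446) = -19311/14723 ≈ -1.3116)
M = -736 (M = -16*46 = -736)
M + O = -736 - 19311/14723 = -10855439/14723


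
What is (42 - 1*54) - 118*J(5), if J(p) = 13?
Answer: -1546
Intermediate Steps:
(42 - 1*54) - 118*J(5) = (42 - 1*54) - 118*13 = (42 - 54) - 1534 = -12 - 1534 = -1546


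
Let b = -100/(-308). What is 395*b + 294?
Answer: 32513/77 ≈ 422.25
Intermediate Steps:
b = 25/77 (b = -100*(-1/308) = 25/77 ≈ 0.32468)
395*b + 294 = 395*(25/77) + 294 = 9875/77 + 294 = 32513/77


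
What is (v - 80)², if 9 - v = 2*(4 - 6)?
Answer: 4489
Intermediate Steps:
v = 13 (v = 9 - 2*(4 - 6) = 9 - 2*(-2) = 9 - 1*(-4) = 9 + 4 = 13)
(v - 80)² = (13 - 80)² = (-67)² = 4489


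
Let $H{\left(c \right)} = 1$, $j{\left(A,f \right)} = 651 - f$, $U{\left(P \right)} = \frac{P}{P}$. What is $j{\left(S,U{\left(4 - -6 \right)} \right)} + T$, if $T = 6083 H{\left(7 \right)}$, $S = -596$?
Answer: $6733$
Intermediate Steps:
$U{\left(P \right)} = 1$
$T = 6083$ ($T = 6083 \cdot 1 = 6083$)
$j{\left(S,U{\left(4 - -6 \right)} \right)} + T = \left(651 - 1\right) + 6083 = 650 + 6083 = 6733$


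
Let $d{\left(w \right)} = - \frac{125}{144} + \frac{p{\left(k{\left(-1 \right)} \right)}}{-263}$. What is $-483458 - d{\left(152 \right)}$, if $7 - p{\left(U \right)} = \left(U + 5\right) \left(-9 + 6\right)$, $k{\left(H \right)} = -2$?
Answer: $- \frac{18309486197}{37872} \approx -4.8346 \cdot 10^{5}$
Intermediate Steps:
$p{\left(U \right)} = 22 + 3 U$ ($p{\left(U \right)} = 7 - \left(U + 5\right) \left(-9 + 6\right) = 7 - \left(5 + U\right) \left(-3\right) = 7 - \left(-15 - 3 U\right) = 7 + \left(15 + 3 U\right) = 22 + 3 U$)
$d{\left(w \right)} = - \frac{35179}{37872}$ ($d{\left(w \right)} = - \frac{125}{144} + \frac{22 + 3 \left(-2\right)}{-263} = \left(-125\right) \frac{1}{144} + \left(22 - 6\right) \left(- \frac{1}{263}\right) = - \frac{125}{144} + 16 \left(- \frac{1}{263}\right) = - \frac{125}{144} - \frac{16}{263} = - \frac{35179}{37872}$)
$-483458 - d{\left(152 \right)} = -483458 - - \frac{35179}{37872} = -483458 + \frac{35179}{37872} = - \frac{18309486197}{37872}$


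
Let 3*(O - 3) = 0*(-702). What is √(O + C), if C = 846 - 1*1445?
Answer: 2*I*√149 ≈ 24.413*I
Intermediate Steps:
C = -599 (C = 846 - 1445 = -599)
O = 3 (O = 3 + (0*(-702))/3 = 3 + (⅓)*0 = 3 + 0 = 3)
√(O + C) = √(3 - 599) = √(-596) = 2*I*√149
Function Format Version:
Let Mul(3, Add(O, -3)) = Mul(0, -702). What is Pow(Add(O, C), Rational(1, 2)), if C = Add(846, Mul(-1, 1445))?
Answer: Mul(2, I, Pow(149, Rational(1, 2))) ≈ Mul(24.413, I)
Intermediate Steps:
C = -599 (C = Add(846, -1445) = -599)
O = 3 (O = Add(3, Mul(Rational(1, 3), Mul(0, -702))) = Add(3, Mul(Rational(1, 3), 0)) = Add(3, 0) = 3)
Pow(Add(O, C), Rational(1, 2)) = Pow(Add(3, -599), Rational(1, 2)) = Pow(-596, Rational(1, 2)) = Mul(2, I, Pow(149, Rational(1, 2)))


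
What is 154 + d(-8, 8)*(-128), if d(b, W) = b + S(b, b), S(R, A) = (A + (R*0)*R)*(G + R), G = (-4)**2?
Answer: 9370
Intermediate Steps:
G = 16
S(R, A) = A*(16 + R) (S(R, A) = (A + (R*0)*R)*(16 + R) = (A + 0*R)*(16 + R) = (A + 0)*(16 + R) = A*(16 + R))
d(b, W) = b + b*(16 + b)
154 + d(-8, 8)*(-128) = 154 - 8*(17 - 8)*(-128) = 154 - 8*9*(-128) = 154 - 72*(-128) = 154 + 9216 = 9370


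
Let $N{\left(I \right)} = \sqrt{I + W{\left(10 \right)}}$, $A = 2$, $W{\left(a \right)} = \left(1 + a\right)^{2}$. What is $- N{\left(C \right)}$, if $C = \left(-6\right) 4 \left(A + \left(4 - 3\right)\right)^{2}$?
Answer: $- i \sqrt{95} \approx - 9.7468 i$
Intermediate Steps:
$C = -216$ ($C = \left(-6\right) 4 \left(2 + \left(4 - 3\right)\right)^{2} = - 24 \left(2 + \left(4 - 3\right)\right)^{2} = - 24 \left(2 + 1\right)^{2} = - 24 \cdot 3^{2} = \left(-24\right) 9 = -216$)
$N{\left(I \right)} = \sqrt{121 + I}$ ($N{\left(I \right)} = \sqrt{I + \left(1 + 10\right)^{2}} = \sqrt{I + 11^{2}} = \sqrt{I + 121} = \sqrt{121 + I}$)
$- N{\left(C \right)} = - \sqrt{121 - 216} = - \sqrt{-95} = - i \sqrt{95}$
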